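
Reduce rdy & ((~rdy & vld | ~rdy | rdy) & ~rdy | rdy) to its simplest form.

rdy & ((~rdy & vld | ~rdy | rdy) & ~rdy | rdy)
= rdy & ((~rdy | rdy) & ~rdy | rdy)   [absorption]
= rdy & (~rdy | rdy)   [complement / identity]
= rdy   [complement / identity]

rdy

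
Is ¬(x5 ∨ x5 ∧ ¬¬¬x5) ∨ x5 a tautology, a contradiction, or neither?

¬(x5 ∨ x5 ∧ ¬¬¬x5) ∨ x5
= ¬(x5 ∨ x5 ∧ ¬x5) ∨ x5   (double negation)
= ¬x5 ∨ x5   (complement / identity)
= True   (complement)

tautology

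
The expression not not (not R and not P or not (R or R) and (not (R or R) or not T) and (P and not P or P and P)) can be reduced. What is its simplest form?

not not (not R and not P or not (R or R) and (not (R or R) or not T) and (P and not P or P and P))
= not not (not R and not P or not (R or R) and (P and not P or P and P))   (absorption)
= not not (not R and not P or not (R or R) and P)   (distribution)
= not not (not R and not P or not R and P)   (idempotence)
= not not not R   (distribution)
= not R   (double negation)

not R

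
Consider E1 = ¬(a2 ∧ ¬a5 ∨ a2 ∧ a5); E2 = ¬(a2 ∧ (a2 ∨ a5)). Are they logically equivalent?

E1: ¬(a2 ∧ ¬a5 ∨ a2 ∧ a5)
    = ¬a2   — distribution
E2: ¬(a2 ∧ (a2 ∨ a5))
    = ¬a2   — absorption
Both reduce to ¬a2, so they are equivalent.

Yes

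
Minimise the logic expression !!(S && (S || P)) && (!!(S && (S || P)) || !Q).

!!(S && (S || P)) && (!!(S && (S || P)) || !Q)
= !!(S && (S || P))   — absorption
= !!S   — absorption
= S   — double negation

S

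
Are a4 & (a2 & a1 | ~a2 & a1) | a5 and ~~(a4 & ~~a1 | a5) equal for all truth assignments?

E1: a4 & (a2 & a1 | ~a2 & a1) | a5
    = a4 & a1 | a5
E2: ~~(a4 & ~~a1 | a5)
    = a4 & ~~a1 | a5
    = a4 & a1 | a5
Both reduce to a4 & a1 | a5, so they are equivalent.

Yes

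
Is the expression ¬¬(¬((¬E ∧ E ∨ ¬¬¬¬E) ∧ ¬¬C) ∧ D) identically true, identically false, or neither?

neither

¬¬(¬((¬E ∧ E ∨ ¬¬¬¬E) ∧ ¬¬C) ∧ D)
= ¬¬(¬(¬¬¬¬E ∧ ¬¬C) ∧ D)   [complement / identity]
= ¬¬(¬(¬¬E ∧ ¬¬C) ∧ D)   [double negation]
= ¬¬((¬E ∨ ¬C) ∧ D)   [De Morgan]
= (¬E ∨ ¬C) ∧ D   [double negation]
This depends on C, D, E, so it is not a constant.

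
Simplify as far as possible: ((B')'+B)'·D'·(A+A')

((B')'+B)'·D'·(A+A')
= (B+B)'·D'·(A+A')   [double negation]
= (B+B)'·D'   [complement / identity]
= B'·D'   [idempotence]

B'·D'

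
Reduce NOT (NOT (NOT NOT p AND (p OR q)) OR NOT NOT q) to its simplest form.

NOT (NOT (NOT NOT p AND (p OR q)) OR NOT NOT q)
= NOT NOT p AND (p OR q) AND NOT q   — De Morgan
= p AND (p OR q) AND NOT q   — double negation
= p AND NOT q   — absorption

p AND NOT q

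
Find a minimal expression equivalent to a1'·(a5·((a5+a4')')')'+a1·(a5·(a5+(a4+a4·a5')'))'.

a5'

a1'·(a5·((a5+a4')')')'+a1·(a5·(a5+(a4+a4·a5')'))'
= a1'·(a5·((a5+a4')')')'+a1·(a5·(a5+a4'))'
= a1'·(a5·(a5+a4'))'+a1·(a5·(a5+a4'))'
= (a5·(a5+a4'))'·(a1'+a1)
= (a5·(a5+a4'))'
= a5'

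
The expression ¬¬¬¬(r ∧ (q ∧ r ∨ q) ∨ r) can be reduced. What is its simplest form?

¬¬¬¬(r ∧ (q ∧ r ∨ q) ∨ r)
= ¬¬¬¬(r ∧ q ∨ r)   (absorption)
= ¬¬¬¬r   (absorption)
= ¬¬r   (double negation)
= r   (double negation)

r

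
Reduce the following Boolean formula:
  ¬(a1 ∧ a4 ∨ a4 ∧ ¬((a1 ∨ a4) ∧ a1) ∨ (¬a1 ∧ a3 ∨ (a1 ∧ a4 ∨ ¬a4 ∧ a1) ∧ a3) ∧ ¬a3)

¬a4

¬(a1 ∧ a4 ∨ a4 ∧ ¬((a1 ∨ a4) ∧ a1) ∨ (¬a1 ∧ a3 ∨ (a1 ∧ a4 ∨ ¬a4 ∧ a1) ∧ a3) ∧ ¬a3)
= ¬(a1 ∧ a4 ∨ a4 ∧ ¬a1 ∨ (¬a1 ∧ a3 ∨ (a1 ∧ a4 ∨ ¬a4 ∧ a1) ∧ a3) ∧ ¬a3)   — absorption
= ¬(a1 ∧ a4 ∨ a4 ∧ ¬a1 ∨ (¬a1 ∧ a3 ∨ a1 ∧ a3) ∧ ¬a3)   — distribution
= ¬(a1 ∧ a4 ∨ a4 ∧ ¬a1 ∨ a3 ∧ ¬a3)   — distribution
= ¬(a4 ∨ a3 ∧ ¬a3)   — distribution
= ¬a4   — complement / identity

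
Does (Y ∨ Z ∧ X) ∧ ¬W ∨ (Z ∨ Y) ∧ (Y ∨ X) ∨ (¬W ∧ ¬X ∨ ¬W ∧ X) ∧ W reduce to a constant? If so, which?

no

(Y ∨ Z ∧ X) ∧ ¬W ∨ (Z ∨ Y) ∧ (Y ∨ X) ∨ (¬W ∧ ¬X ∨ ¬W ∧ X) ∧ W
= (Y ∨ Z ∧ X) ∧ ¬W ∨ (Z ∨ Y) ∧ (Y ∨ X) ∨ ¬W ∧ W   (distribution)
= (Y ∨ Z ∧ X) ∧ ¬W ∨ Y ∨ Z ∧ X ∨ ¬W ∧ W   (distribution)
= Y ∨ Z ∧ X ∨ ¬W ∧ W   (absorption)
= Y ∨ Z ∧ X   (complement / identity)
This depends on X, Y, Z, so it is not a constant.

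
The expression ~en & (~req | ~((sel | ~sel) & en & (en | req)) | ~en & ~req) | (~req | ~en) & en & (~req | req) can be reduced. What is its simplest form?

~en & (~req | ~((sel | ~sel) & en & (en | req)) | ~en & ~req) | (~req | ~en) & en & (~req | req)
= ~en & (~req | ~(en & (en | req)) | ~en & ~req) | (~req | ~en) & en & (~req | req)   — complement / identity
= ~en & (~req | ~(en & (en | req)) | ~en & ~req) | (~req | ~en) & en   — complement / identity
= ~en & (~req | ~en | ~en & ~req) | (~req | ~en) & en   — absorption
= ~en & (~req | ~en) | (~req | ~en) & en   — absorption
= ~req | ~en   — distribution

~req | ~en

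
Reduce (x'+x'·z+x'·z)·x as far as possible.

0

(x'+x'·z+x'·z)·x
= (x'+x'·z)·x   [idempotence]
= x'·x   [absorption]
= 0   [complement]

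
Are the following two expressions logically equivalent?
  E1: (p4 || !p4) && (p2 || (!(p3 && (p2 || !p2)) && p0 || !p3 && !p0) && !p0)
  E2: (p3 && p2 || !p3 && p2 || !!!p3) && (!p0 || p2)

E1: (p4 || !p4) && (p2 || (!(p3 && (p2 || !p2)) && p0 || !p3 && !p0) && !p0)
    = (p4 || !p4) && (p2 || (!p3 && p0 || !p3 && !p0) && !p0)   — complement / identity
    = (p4 || !p4) && (p2 || !p3 && !p0)   — distribution
    = p2 || !p3 && !p0   — complement / identity
E2: (p3 && p2 || !p3 && p2 || !!!p3) && (!p0 || p2)
    = (p2 || !!!p3) && (!p0 || p2)   — distribution
    = p2 || !!!p3 && !p0   — distribution
    = p2 || !p3 && !p0   — double negation
Both reduce to p2 || !p3 && !p0, so they are equivalent.

Yes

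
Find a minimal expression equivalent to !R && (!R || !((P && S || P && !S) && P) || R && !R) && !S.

!R && (!R || !((P && S || P && !S) && P) || R && !R) && !S
= !R && (!R || !((P && S || P && !S) && P)) && !S
= !R && (!R || !(P && P)) && !S
= !R && (!R || !P) && !S
= !R && !S

!R && !S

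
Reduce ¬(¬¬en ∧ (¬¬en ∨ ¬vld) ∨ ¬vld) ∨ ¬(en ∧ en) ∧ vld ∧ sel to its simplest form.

¬(¬¬en ∧ (¬¬en ∨ ¬vld) ∨ ¬vld) ∨ ¬(en ∧ en) ∧ vld ∧ sel
= ¬(¬¬en ∨ ¬vld) ∨ ¬(en ∧ en) ∧ vld ∧ sel   (absorption)
= ¬en ∧ vld ∨ ¬(en ∧ en) ∧ vld ∧ sel   (De Morgan)
= ¬en ∧ vld ∨ ¬en ∧ vld ∧ sel   (idempotence)
= ¬en ∧ vld   (absorption)

¬en ∧ vld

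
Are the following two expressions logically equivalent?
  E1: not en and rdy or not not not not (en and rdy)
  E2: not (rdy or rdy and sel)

E1: not en and rdy or not not not not (en and rdy)
    = not en and rdy or not not (en and rdy)   [double negation]
    = not en and rdy or en and rdy   [double negation]
    = rdy   [distribution]
E2: not (rdy or rdy and sel)
    = not rdy   [absorption]
These differ: at en=0, rdy=0, sel=0, E1 = 0 but E2 = 1.

No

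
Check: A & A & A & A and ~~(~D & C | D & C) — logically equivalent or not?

E1: A & A & A & A
    = A & A   (idempotence)
    = A   (idempotence)
E2: ~~(~D & C | D & C)
    = ~~C   (distribution)
    = C   (double negation)
These differ: at A=1, C=0, D=0, E1 = 1 but E2 = 0.

No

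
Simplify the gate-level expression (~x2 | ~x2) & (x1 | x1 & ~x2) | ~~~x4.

(~x2 | ~x2) & (x1 | x1 & ~x2) | ~~~x4
= (~x2 | ~x2) & x1 | ~~~x4   (absorption)
= ~x2 & x1 | ~~~x4   (idempotence)
= ~x2 & x1 | ~x4   (double negation)

~x2 & x1 | ~x4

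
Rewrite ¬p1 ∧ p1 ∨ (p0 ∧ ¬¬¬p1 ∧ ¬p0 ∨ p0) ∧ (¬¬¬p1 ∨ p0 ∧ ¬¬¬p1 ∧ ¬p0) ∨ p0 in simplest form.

¬p1 ∧ p1 ∨ (p0 ∧ ¬¬¬p1 ∧ ¬p0 ∨ p0) ∧ (¬¬¬p1 ∨ p0 ∧ ¬¬¬p1 ∧ ¬p0) ∨ p0
= ¬p1 ∧ p1 ∨ p0 ∧ ¬¬¬p1 ∧ ¬p0 ∨ p0 ∧ ¬¬¬p1 ∨ p0   (distribution)
= p0 ∧ ¬¬¬p1 ∧ ¬p0 ∨ p0 ∧ ¬¬¬p1 ∨ p0   (complement / identity)
= p0 ∧ ¬¬¬p1 ∨ p0   (absorption)
= p0 ∧ ¬p1 ∨ p0   (double negation)
= p0   (absorption)

p0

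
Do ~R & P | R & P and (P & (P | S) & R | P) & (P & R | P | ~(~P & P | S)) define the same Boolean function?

E1: ~R & P | R & P
    = P   — distribution
E2: (P & (P | S) & R | P) & (P & R | P | ~(~P & P | S))
    = (P & R | P) & (P & R | P | ~(~P & P | S))   — absorption
    = (P & R | P) & (P & R | P | ~S)   — complement / identity
    = P & R | P   — absorption
    = P   — absorption
Both reduce to P, so they are equivalent.

Yes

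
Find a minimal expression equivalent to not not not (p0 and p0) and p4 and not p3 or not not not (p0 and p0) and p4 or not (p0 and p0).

not p0

not not not (p0 and p0) and p4 and not p3 or not not not (p0 and p0) and p4 or not (p0 and p0)
= not not not (p0 and p0) and p4 or not (p0 and p0)   — absorption
= not (p0 and p0) and p4 or not (p0 and p0)   — double negation
= not (p0 and p0)   — absorption
= not p0   — idempotence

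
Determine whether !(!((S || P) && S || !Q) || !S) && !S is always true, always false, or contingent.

!(!((S || P) && S || !Q) || !S) && !S
= !(!(S || !Q) || !S) && !S   [absorption]
= (S || !Q) && S && !S   [De Morgan]
= S && !S   [absorption]
= false   [complement]

always false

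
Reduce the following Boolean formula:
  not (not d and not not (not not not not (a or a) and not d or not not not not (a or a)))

d or not a

not (not d and not not (not not not not (a or a) and not d or not not not not (a or a)))
= d or not (not not not not (a or a) and not d or not not not not (a or a))   [De Morgan]
= d or not not not not not (a or a)   [absorption]
= d or not not not (a or a)   [double negation]
= d or not (a or a)   [double negation]
= d or not a   [idempotence]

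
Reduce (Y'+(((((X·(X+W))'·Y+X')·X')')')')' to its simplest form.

(Y'+(((((X·(X+W))'·Y+X')·X')')')')'
= (Y'+((((X'·Y+X')·X')')')')'
= (Y'+(((X'·X')')')')'
= Y·((X'·X')')'
= Y·((X')')'
= Y·X'

Y·X'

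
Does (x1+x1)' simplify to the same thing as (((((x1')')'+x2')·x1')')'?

Yes

E1: (x1+x1)'
    = x1'   [idempotence]
E2: (((((x1')')'+x2')·x1')')'
    = (((x1')')'+x2')·x1'   [double negation]
    = (x1'+x2')·x1'   [double negation]
    = x1'   [absorption]
Both reduce to x1', so they are equivalent.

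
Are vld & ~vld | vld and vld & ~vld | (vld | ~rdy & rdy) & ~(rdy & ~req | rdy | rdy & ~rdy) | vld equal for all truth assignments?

E1: vld & ~vld | vld
    = vld   [complement / identity]
E2: vld & ~vld | (vld | ~rdy & rdy) & ~(rdy & ~req | rdy | rdy & ~rdy) | vld
    = vld & ~vld | (vld | ~rdy & rdy) & ~(rdy & ~req | rdy) | vld   [complement / identity]
    = vld & ~vld | vld & ~(rdy & ~req | rdy) | vld   [complement / identity]
    = vld & ~vld | vld & ~rdy | vld   [absorption]
    = vld & ~vld | vld   [absorption]
    = vld   [complement / identity]
Both reduce to vld, so they are equivalent.

Yes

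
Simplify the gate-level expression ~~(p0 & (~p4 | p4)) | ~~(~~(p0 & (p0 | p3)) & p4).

p0

~~(p0 & (~p4 | p4)) | ~~(~~(p0 & (p0 | p3)) & p4)
= ~~p0 | ~~(~~(p0 & (p0 | p3)) & p4)   — complement / identity
= ~~p0 | ~~(p0 & (p0 | p3)) & p4   — double negation
= ~~p0 | ~~p0 & p4   — absorption
= ~~p0   — absorption
= p0   — double negation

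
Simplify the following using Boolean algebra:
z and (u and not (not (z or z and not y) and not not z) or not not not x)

z and (u and not (not (z or z and not y) and not not z) or not not not x)
= z and (u and not (not z and not not z) or not not not x)   (absorption)
= z and (u and (z or not z) or not not not x)   (De Morgan)
= z and (u and (z or not z) or not x)   (double negation)
= z and (u or not x)   (complement / identity)

z and (u or not x)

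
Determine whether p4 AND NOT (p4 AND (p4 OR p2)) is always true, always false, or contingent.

p4 AND NOT (p4 AND (p4 OR p2))
= p4 AND NOT p4   (absorption)
= FALSE   (complement)

always false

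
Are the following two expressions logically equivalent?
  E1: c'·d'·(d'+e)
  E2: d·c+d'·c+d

No

E1: c'·d'·(d'+e)
    = c'·d'   — absorption
E2: d·c+d'·c+d
    = c+d   — distribution
These differ: at c=1, d=1, e=0, E1 = 0 but E2 = 1.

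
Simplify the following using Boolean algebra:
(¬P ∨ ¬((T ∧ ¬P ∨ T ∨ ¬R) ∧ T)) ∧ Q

(¬P ∨ ¬((T ∧ ¬P ∨ T ∨ ¬R) ∧ T)) ∧ Q
= (¬P ∨ ¬((T ∨ ¬R) ∧ T)) ∧ Q   [absorption]
= (¬P ∨ ¬T) ∧ Q   [absorption]

(¬P ∨ ¬T) ∧ Q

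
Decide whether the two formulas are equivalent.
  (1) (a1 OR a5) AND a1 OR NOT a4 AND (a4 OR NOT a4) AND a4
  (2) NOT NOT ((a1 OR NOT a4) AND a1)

Yes

E1: (a1 OR a5) AND a1 OR NOT a4 AND (a4 OR NOT a4) AND a4
    = (a1 OR a5) AND a1 OR NOT a4 AND a4
    = a1 OR NOT a4 AND a4
    = a1
E2: NOT NOT ((a1 OR NOT a4) AND a1)
    = NOT NOT a1
    = a1
Both reduce to a1, so they are equivalent.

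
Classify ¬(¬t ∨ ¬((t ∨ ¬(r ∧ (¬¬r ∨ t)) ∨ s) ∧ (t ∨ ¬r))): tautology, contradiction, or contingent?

contingent

¬(¬t ∨ ¬((t ∨ ¬(r ∧ (¬¬r ∨ t)) ∨ s) ∧ (t ∨ ¬r)))
= t ∧ (t ∨ ¬(r ∧ (¬¬r ∨ t)) ∨ s) ∧ (t ∨ ¬r)   — De Morgan
= t ∧ (t ∨ ¬(r ∧ (r ∨ t)) ∨ s) ∧ (t ∨ ¬r)   — double negation
= t ∧ (t ∨ ¬r ∨ s) ∧ (t ∨ ¬r)   — absorption
= t ∧ (t ∨ ¬r)   — absorption
= t   — absorption
This depends on t, so it is not a constant.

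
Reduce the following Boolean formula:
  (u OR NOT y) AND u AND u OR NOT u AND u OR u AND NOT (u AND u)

(u OR NOT y) AND u AND u OR NOT u AND u OR u AND NOT (u AND u)
= (u OR NOT y) AND u AND u OR NOT u AND u OR u AND NOT u   (idempotence)
= u AND u OR NOT u AND u OR u AND NOT u   (absorption)
= u AND u OR u AND NOT u   (complement / identity)
= u   (distribution)

u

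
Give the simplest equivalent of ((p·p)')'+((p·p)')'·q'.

p

((p·p)')'+((p·p)')'·q'
= ((p·p)')'   (absorption)
= p·p   (double negation)
= p   (idempotence)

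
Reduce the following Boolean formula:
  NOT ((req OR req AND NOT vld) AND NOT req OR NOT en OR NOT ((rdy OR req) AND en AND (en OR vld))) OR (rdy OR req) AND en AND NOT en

(rdy OR req) AND en

NOT ((req OR req AND NOT vld) AND NOT req OR NOT en OR NOT ((rdy OR req) AND en AND (en OR vld))) OR (rdy OR req) AND en AND NOT en
= NOT (req AND NOT req OR NOT en OR NOT ((rdy OR req) AND en AND (en OR vld))) OR (rdy OR req) AND en AND NOT en   [absorption]
= NOT (NOT en OR NOT ((rdy OR req) AND en AND (en OR vld))) OR (rdy OR req) AND en AND NOT en   [complement / identity]
= NOT (NOT en OR NOT ((rdy OR req) AND en)) OR (rdy OR req) AND en AND NOT en   [absorption]
= en AND (rdy OR req) AND en OR (rdy OR req) AND en AND NOT en   [De Morgan]
= (rdy OR req) AND en   [distribution]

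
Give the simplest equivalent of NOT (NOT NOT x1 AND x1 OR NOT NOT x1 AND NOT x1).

NOT (NOT NOT x1 AND x1 OR NOT NOT x1 AND NOT x1)
= NOT NOT NOT x1   — distribution
= NOT x1   — double negation

NOT x1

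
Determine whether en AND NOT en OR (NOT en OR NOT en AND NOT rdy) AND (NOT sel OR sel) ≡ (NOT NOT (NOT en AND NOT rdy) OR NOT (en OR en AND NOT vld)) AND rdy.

E1: en AND NOT en OR (NOT en OR NOT en AND NOT rdy) AND (NOT sel OR sel)
    = (NOT en OR NOT en AND NOT rdy) AND (NOT sel OR sel)   — complement / identity
    = NOT en OR NOT en AND NOT rdy   — complement / identity
    = NOT en   — absorption
E2: (NOT NOT (NOT en AND NOT rdy) OR NOT (en OR en AND NOT vld)) AND rdy
    = (NOT en AND NOT rdy OR NOT (en OR en AND NOT vld)) AND rdy   — double negation
    = (NOT en AND NOT rdy OR NOT en) AND rdy   — absorption
    = NOT en AND rdy   — absorption
These differ: at en=0, rdy=0, sel=0, vld=1, E1 = 1 but E2 = 0.

No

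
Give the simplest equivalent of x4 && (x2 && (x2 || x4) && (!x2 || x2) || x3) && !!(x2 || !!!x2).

x4 && (x2 && (x2 || x4) && (!x2 || x2) || x3) && !!(x2 || !!!x2)
= x4 && (x2 && (!x2 || x2) || x3) && !!(x2 || !!!x2)   [absorption]
= x4 && (x2 && (!x2 || x2) || x3) && !!(x2 || !x2)   [double negation]
= x4 && (x2 && (!x2 || x2) || x3) && (x2 || !x2)   [double negation]
= x4 && (x2 || x3) && (x2 || !x2)   [complement / identity]
= x4 && (x2 || x3)   [complement / identity]

x4 && (x2 || x3)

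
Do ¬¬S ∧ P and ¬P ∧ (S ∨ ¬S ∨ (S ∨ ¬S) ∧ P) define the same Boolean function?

No

E1: ¬¬S ∧ P
    = S ∧ P   [double negation]
E2: ¬P ∧ (S ∨ ¬S ∨ (S ∨ ¬S) ∧ P)
    = ¬P ∧ (S ∨ ¬S)   [absorption]
    = ¬P   [complement / identity]
These differ: at P=0, S=0, E1 = 0 but E2 = 1.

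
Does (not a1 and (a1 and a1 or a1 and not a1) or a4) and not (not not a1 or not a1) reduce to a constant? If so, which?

yes, False

(not a1 and (a1 and a1 or a1 and not a1) or a4) and not (not not a1 or not a1)
= (not a1 and a1 or a4) and not (not not a1 or not a1)   — distribution
= (not a1 and a1 or a4) and not a1 and a1   — De Morgan
= not a1 and a1   — absorption
= False   — complement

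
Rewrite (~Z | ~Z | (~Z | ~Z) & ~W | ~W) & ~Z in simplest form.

(~Z | ~Z | (~Z | ~Z) & ~W | ~W) & ~Z
= (~Z | ~Z | ~W) & ~Z   — absorption
= (~Z | ~W) & ~Z   — idempotence
= ~Z   — absorption

~Z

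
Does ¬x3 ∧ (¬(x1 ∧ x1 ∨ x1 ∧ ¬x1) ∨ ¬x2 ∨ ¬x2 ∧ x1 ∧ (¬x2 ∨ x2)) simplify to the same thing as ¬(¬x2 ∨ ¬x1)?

E1: ¬x3 ∧ (¬(x1 ∧ x1 ∨ x1 ∧ ¬x1) ∨ ¬x2 ∨ ¬x2 ∧ x1 ∧ (¬x2 ∨ x2))
    = ¬x3 ∧ (¬(x1 ∧ x1 ∨ x1 ∧ ¬x1) ∨ ¬x2 ∨ ¬x2 ∧ x1)   [complement / identity]
    = ¬x3 ∧ (¬x1 ∨ ¬x2 ∨ ¬x2 ∧ x1)   [distribution]
    = ¬x3 ∧ (¬x1 ∨ ¬x2)   [absorption]
E2: ¬(¬x2 ∨ ¬x1)
    = x2 ∧ x1   [De Morgan]
These differ: at x1=0, x2=0, x3=0, E1 = 1 but E2 = 0.

No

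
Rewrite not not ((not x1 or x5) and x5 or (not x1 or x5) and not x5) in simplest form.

not x1 or x5

not not ((not x1 or x5) and x5 or (not x1 or x5) and not x5)
= not not (not x1 or x5)
= not x1 or x5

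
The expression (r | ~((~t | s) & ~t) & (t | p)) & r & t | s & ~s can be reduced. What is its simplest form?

(r | ~((~t | s) & ~t) & (t | p)) & r & t | s & ~s
= (r | ~((~t | s) & ~t) & (t | p)) & r & t   — complement / identity
= (r | ~~t & (t | p)) & r & t   — absorption
= (r | t & (t | p)) & r & t   — double negation
= (r | t) & r & t   — absorption
= r & t   — absorption

r & t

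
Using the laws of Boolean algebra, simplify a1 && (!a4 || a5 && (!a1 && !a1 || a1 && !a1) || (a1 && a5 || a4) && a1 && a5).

a1 && (!a4 || a5)

a1 && (!a4 || a5 && (!a1 && !a1 || a1 && !a1) || (a1 && a5 || a4) && a1 && a5)
= a1 && (!a4 || a5 && (!a1 && !a1 || a1 && !a1) || a1 && a5)
= a1 && (!a4 || a5 && !a1 || a1 && a5)
= a1 && (!a4 || a5)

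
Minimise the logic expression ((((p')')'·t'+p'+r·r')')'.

((((p')')'·t'+p'+r·r')')'
= ((p'·t'+p'+r·r')')'   (double negation)
= ((p'+r·r')')'   (absorption)
= p'+r·r'   (double negation)
= p'   (complement / identity)

p'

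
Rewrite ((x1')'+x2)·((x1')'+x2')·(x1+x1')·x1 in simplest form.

((x1')'+x2)·((x1')'+x2')·(x1+x1')·x1
= ((x1')'+x2)·(x1+x2')·(x1+x1')·x1   [double negation]
= (x1+x2)·(x1+x2')·(x1+x1')·x1   [double negation]
= (x1+x2)·(x1+x2')·x1   [complement / identity]
= (x1+x2)·x1   [absorption]
= x1   [absorption]

x1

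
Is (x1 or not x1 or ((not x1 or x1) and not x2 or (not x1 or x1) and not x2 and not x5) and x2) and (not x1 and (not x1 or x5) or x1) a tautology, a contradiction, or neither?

tautology

(x1 or not x1 or ((not x1 or x1) and not x2 or (not x1 or x1) and not x2 and not x5) and x2) and (not x1 and (not x1 or x5) or x1)
= (x1 or not x1 or (not x1 or x1) and not x2 and x2) and (not x1 and (not x1 or x5) or x1)   [absorption]
= (x1 or not x1 or not x2 and x2) and (not x1 and (not x1 or x5) or x1)   [complement / identity]
= (x1 or not x1) and (not x1 and (not x1 or x5) or x1)   [complement / identity]
= (x1 or not x1) and (not x1 or x1)   [absorption]
= not x1 or x1   [complement / identity]
= True   [complement]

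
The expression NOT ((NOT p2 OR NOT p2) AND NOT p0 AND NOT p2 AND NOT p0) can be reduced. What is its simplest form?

NOT ((NOT p2 OR NOT p2) AND NOT p0 AND NOT p2 AND NOT p0)
= NOT (NOT p2 AND NOT p0 AND NOT p2 AND NOT p0)   [idempotence]
= NOT (NOT p2 AND NOT p0)   [idempotence]
= p2 OR p0   [De Morgan]

p2 OR p0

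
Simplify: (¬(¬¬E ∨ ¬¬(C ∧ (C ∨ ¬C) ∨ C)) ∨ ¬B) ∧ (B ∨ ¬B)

¬E ∧ ¬C ∨ ¬B

(¬(¬¬E ∨ ¬¬(C ∧ (C ∨ ¬C) ∨ C)) ∨ ¬B) ∧ (B ∨ ¬B)
= (¬(¬¬E ∨ ¬¬(C ∨ C)) ∨ ¬B) ∧ (B ∨ ¬B)
= ¬(¬¬E ∨ ¬¬(C ∨ C)) ∨ ¬B
= ¬(¬¬E ∨ ¬¬C) ∨ ¬B
= ¬E ∧ ¬C ∨ ¬B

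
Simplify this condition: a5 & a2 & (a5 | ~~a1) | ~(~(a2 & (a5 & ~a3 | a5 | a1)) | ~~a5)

a2 & (a5 | a1)

a5 & a2 & (a5 | ~~a1) | ~(~(a2 & (a5 & ~a3 | a5 | a1)) | ~~a5)
= a5 & a2 & (a5 | ~~a1) | a2 & (a5 & ~a3 | a5 | a1) & ~a5
= a5 & a2 & (a5 | a1) | a2 & (a5 & ~a3 | a5 | a1) & ~a5
= a5 & a2 & (a5 | a1) | a2 & (a5 | a1) & ~a5
= a2 & (a5 | a1)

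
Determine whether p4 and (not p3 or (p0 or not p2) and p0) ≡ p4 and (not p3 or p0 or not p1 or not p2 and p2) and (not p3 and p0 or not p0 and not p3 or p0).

E1: p4 and (not p3 or (p0 or not p2) and p0)
    = p4 and (not p3 or p0)
E2: p4 and (not p3 or p0 or not p1 or not p2 and p2) and (not p3 and p0 or not p0 and not p3 or p0)
    = p4 and (not p3 or p0 or not p1 or not p2 and p2) and (not p3 or p0)
    = p4 and (not p3 or p0 or not p1) and (not p3 or p0)
    = p4 and (not p3 or p0)
Both reduce to p4 and (not p3 or p0), so they are equivalent.

Yes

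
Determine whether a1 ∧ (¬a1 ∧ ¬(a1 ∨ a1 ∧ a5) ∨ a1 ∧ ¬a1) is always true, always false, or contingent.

a1 ∧ (¬a1 ∧ ¬(a1 ∨ a1 ∧ a5) ∨ a1 ∧ ¬a1)
= a1 ∧ (¬a1 ∧ ¬a1 ∨ a1 ∧ ¬a1)   [absorption]
= a1 ∧ ¬a1 ∧ ¬a1   [complement / identity]
= a1 ∧ ¬a1   [idempotence]
= False   [complement]

always false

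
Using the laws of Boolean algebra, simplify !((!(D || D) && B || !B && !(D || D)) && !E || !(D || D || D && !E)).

!((!(D || D) && B || !B && !(D || D)) && !E || !(D || D || D && !E))
= !(!(D || D) && !E || !(D || D || D && !E))   (distribution)
= !(!(D || D) && !E || !(D || D))   (absorption)
= !!(D || D)   (absorption)
= D || D   (double negation)
= D   (idempotence)

D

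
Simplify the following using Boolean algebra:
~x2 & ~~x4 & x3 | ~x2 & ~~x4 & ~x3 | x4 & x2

~x2 & ~~x4 & x3 | ~x2 & ~~x4 & ~x3 | x4 & x2
= ~x2 & ~~x4 | x4 & x2   [distribution]
= ~x2 & x4 | x4 & x2   [double negation]
= x4   [distribution]

x4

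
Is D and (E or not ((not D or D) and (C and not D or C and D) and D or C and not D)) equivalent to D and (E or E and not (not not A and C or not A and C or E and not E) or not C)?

E1: D and (E or not ((not D or D) and (C and not D or C and D) and D or C and not D))
    = D and (E or not ((not D or D) and C and D or C and not D))
    = D and (E or not (C and D or C and not D))
    = D and (E or not C)
E2: D and (E or E and not (not not A and C or not A and C or E and not E) or not C)
    = D and (E or E and not (A and C or not A and C or E and not E) or not C)
    = D and (E or E and not (A and C or not A and C) or not C)
    = D and (E or E and not C or not C)
    = D and (E or not C)
Both reduce to D and (E or not C), so they are equivalent.

Yes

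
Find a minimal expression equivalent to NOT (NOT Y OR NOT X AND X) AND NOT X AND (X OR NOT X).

Y AND NOT X

NOT (NOT Y OR NOT X AND X) AND NOT X AND (X OR NOT X)
= NOT (NOT Y OR NOT X AND X) AND NOT X   [complement / identity]
= NOT NOT Y AND NOT X   [complement / identity]
= Y AND NOT X   [double negation]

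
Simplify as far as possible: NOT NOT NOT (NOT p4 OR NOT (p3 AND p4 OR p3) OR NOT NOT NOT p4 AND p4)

p4 AND p3

NOT NOT NOT (NOT p4 OR NOT (p3 AND p4 OR p3) OR NOT NOT NOT p4 AND p4)
= NOT NOT NOT (NOT p4 OR NOT (p3 AND p4 OR p3) OR NOT p4 AND p4)   — double negation
= NOT NOT NOT (NOT p4 OR NOT p3 OR NOT p4 AND p4)   — absorption
= NOT NOT NOT (NOT p4 OR NOT p3)   — complement / identity
= NOT NOT (p4 AND p3)   — De Morgan
= p4 AND p3   — double negation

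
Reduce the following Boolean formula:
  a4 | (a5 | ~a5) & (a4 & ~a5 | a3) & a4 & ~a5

a4 | (a5 | ~a5) & (a4 & ~a5 | a3) & a4 & ~a5
= a4 | (a4 & ~a5 | a3) & a4 & ~a5
= a4 | a4 & ~a5
= a4

a4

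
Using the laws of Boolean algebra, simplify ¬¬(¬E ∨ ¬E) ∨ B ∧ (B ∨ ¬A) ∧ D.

¬E ∨ B ∧ D

¬¬(¬E ∨ ¬E) ∨ B ∧ (B ∨ ¬A) ∧ D
= ¬¬¬E ∨ B ∧ (B ∨ ¬A) ∧ D   — idempotence
= ¬E ∨ B ∧ (B ∨ ¬A) ∧ D   — double negation
= ¬E ∨ B ∧ D   — absorption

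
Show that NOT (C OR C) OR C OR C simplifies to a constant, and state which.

TRUE

NOT (C OR C) OR C OR C
= NOT C OR C OR C
= NOT C OR C
= TRUE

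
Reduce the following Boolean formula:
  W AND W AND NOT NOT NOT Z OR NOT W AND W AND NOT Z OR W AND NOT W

W AND W AND NOT NOT NOT Z OR NOT W AND W AND NOT Z OR W AND NOT W
= W AND W AND NOT NOT NOT Z OR NOT W AND W AND NOT Z   (complement / identity)
= W AND W AND NOT Z OR NOT W AND W AND NOT Z   (double negation)
= W AND NOT Z   (distribution)

W AND NOT Z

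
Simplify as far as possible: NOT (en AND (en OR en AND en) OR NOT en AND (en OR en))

NOT en

NOT (en AND (en OR en AND en) OR NOT en AND (en OR en))
= NOT (en AND (en OR en) OR NOT en AND (en OR en))   — idempotence
= NOT (en OR en)   — distribution
= NOT en   — idempotence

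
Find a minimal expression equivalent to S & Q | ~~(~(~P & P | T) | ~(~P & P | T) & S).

S & Q | ~~(~(~P & P | T) | ~(~P & P | T) & S)
= S & Q | ~~~(~P & P | T)
= S & Q | ~~~T
= S & Q | ~T

S & Q | ~T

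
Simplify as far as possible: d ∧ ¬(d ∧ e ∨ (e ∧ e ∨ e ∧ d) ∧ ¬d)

d ∧ ¬e

d ∧ ¬(d ∧ e ∨ (e ∧ e ∨ e ∧ d) ∧ ¬d)
= d ∧ ¬(d ∧ e ∨ e ∧ (e ∨ d) ∧ ¬d)   (distribution)
= d ∧ ¬(d ∧ e ∨ e ∧ ¬d)   (absorption)
= d ∧ ¬e   (distribution)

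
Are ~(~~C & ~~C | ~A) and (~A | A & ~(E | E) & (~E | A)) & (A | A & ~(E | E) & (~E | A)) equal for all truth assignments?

E1: ~(~~C & ~~C | ~A)
    = ~(~~C | ~A)   [idempotence]
    = ~C & A   [De Morgan]
E2: (~A | A & ~(E | E) & (~E | A)) & (A | A & ~(E | E) & (~E | A))
    = ~A & A | A & ~(E | E) & (~E | A)   [distribution]
    = ~A & A | A & ~E & (~E | A)   [idempotence]
    = A & ~E & (~E | A)   [complement / identity]
    = A & ~E   [absorption]
These differ: at A=1, C=0, E=1, E1 = 1 but E2 = 0.

No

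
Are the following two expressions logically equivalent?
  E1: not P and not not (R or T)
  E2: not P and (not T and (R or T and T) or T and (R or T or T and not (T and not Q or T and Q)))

Yes

E1: not P and not not (R or T)
    = not P and (R or T)
E2: not P and (not T and (R or T and T) or T and (R or T or T and not (T and not Q or T and Q)))
    = not P and (not T and (R or T and T) or T and (R or T or T and not T))
    = not P and (not T and (R or T) or T and (R or T or T and not T))
    = not P and (not T and (R or T) or T and (R or T))
    = not P and (R or T)
Both reduce to not P and (R or T), so they are equivalent.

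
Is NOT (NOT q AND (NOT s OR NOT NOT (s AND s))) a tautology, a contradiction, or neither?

NOT (NOT q AND (NOT s OR NOT NOT (s AND s)))
= NOT (NOT q AND (NOT s OR s AND s))   — double negation
= NOT (NOT q AND (NOT s OR s))   — idempotence
= NOT NOT q   — complement / identity
= q   — double negation
This depends on q, so it is not a constant.

neither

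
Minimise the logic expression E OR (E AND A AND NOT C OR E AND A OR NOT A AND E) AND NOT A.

E

E OR (E AND A AND NOT C OR E AND A OR NOT A AND E) AND NOT A
= E OR (E AND A OR NOT A AND E) AND NOT A   (absorption)
= E OR E AND NOT A   (distribution)
= E   (absorption)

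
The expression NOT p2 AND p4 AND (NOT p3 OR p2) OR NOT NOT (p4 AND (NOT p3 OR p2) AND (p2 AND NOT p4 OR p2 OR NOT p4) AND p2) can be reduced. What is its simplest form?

NOT p2 AND p4 AND (NOT p3 OR p2) OR NOT NOT (p4 AND (NOT p3 OR p2) AND (p2 AND NOT p4 OR p2 OR NOT p4) AND p2)
= NOT p2 AND p4 AND (NOT p3 OR p2) OR p4 AND (NOT p3 OR p2) AND (p2 AND NOT p4 OR p2 OR NOT p4) AND p2
= NOT p2 AND p4 AND (NOT p3 OR p2) OR p4 AND (NOT p3 OR p2) AND (p2 OR NOT p4) AND p2
= NOT p2 AND p4 AND (NOT p3 OR p2) OR p4 AND (NOT p3 OR p2) AND p2
= p4 AND (NOT p3 OR p2)

p4 AND (NOT p3 OR p2)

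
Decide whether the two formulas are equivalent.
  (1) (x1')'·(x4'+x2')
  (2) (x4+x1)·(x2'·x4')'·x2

No

E1: (x1')'·(x4'+x2')
    = x1·(x4'+x2')   [double negation]
E2: (x4+x1)·(x2'·x4')'·x2
    = (x4+x1)·(x2+x4)·x2   [De Morgan]
    = (x4+x1)·x2   [absorption]
These differ: at x1=1, x2=0, x4=1, E1 = 1 but E2 = 0.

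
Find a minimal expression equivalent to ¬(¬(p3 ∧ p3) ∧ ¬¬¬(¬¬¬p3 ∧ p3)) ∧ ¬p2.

¬(¬(p3 ∧ p3) ∧ ¬¬¬(¬¬¬p3 ∧ p3)) ∧ ¬p2
= ¬(¬(p3 ∧ p3) ∧ ¬(¬¬¬p3 ∧ p3)) ∧ ¬p2   — double negation
= ¬(¬(p3 ∧ p3) ∧ ¬(¬p3 ∧ p3)) ∧ ¬p2   — double negation
= (p3 ∧ p3 ∨ ¬p3 ∧ p3) ∧ ¬p2   — De Morgan
= p3 ∧ ¬p2   — distribution

p3 ∧ ¬p2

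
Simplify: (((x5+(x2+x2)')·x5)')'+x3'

(((x5+(x2+x2)')·x5)')'+x3'
= (((x5+x2')·x5)')'+x3'
= (x5+x2')·x5+x3'
= x5+x3'

x5+x3'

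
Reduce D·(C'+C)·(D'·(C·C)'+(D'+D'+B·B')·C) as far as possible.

0

D·(C'+C)·(D'·(C·C)'+(D'+D'+B·B')·C)
= D·(C'+C)·(D'·(C·C)'+(D'+D')·C)   [complement / identity]
= D·(C'+C)·(D'·C'+(D'+D')·C)   [idempotence]
= D·(C'+C)·(D'·C'+D'·C)   [idempotence]
= D·(D'·C'+D'·C)   [complement / identity]
= D·D'   [distribution]
= 0   [complement]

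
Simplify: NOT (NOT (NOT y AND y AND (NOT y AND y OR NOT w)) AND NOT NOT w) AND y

NOT w AND y

NOT (NOT (NOT y AND y AND (NOT y AND y OR NOT w)) AND NOT NOT w) AND y
= (NOT y AND y AND (NOT y AND y OR NOT w) OR NOT w) AND y   (De Morgan)
= (NOT y AND y OR NOT w) AND y   (absorption)
= NOT w AND y   (complement / identity)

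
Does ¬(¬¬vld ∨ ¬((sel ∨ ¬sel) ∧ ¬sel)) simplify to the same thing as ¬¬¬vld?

E1: ¬(¬¬vld ∨ ¬((sel ∨ ¬sel) ∧ ¬sel))
    = ¬(¬¬vld ∨ ¬¬sel)   — complement / identity
    = ¬vld ∧ ¬sel   — De Morgan
E2: ¬¬¬vld
    = ¬vld   — double negation
These differ: at sel=1, vld=0, E1 = 0 but E2 = 1.

No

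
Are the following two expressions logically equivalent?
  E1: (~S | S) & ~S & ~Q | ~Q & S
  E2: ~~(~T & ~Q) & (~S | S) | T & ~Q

Yes

E1: (~S | S) & ~S & ~Q | ~Q & S
    = ~S & ~Q | ~Q & S   — complement / identity
    = ~Q   — distribution
E2: ~~(~T & ~Q) & (~S | S) | T & ~Q
    = ~~(~T & ~Q) | T & ~Q   — complement / identity
    = ~T & ~Q | T & ~Q   — double negation
    = ~Q   — distribution
Both reduce to ~Q, so they are equivalent.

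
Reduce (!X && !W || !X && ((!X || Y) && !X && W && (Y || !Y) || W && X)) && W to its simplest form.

!X && W

(!X && !W || !X && ((!X || Y) && !X && W && (Y || !Y) || W && X)) && W
= (!X && !W || !X && ((!X || Y) && !X && W || W && X)) && W   [complement / identity]
= (!X && !W || !X && (!X && W || W && X)) && W   [absorption]
= (!X && !W || !X && W) && W   [distribution]
= !X && W   [distribution]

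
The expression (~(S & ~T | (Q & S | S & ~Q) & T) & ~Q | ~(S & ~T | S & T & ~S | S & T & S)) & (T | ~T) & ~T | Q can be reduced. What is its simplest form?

~S & ~T | Q

(~(S & ~T | (Q & S | S & ~Q) & T) & ~Q | ~(S & ~T | S & T & ~S | S & T & S)) & (T | ~T) & ~T | Q
= (~(S & ~T | (Q & S | S & ~Q) & T) & ~Q | ~(S & ~T | S & T & ~S | S & T & S)) & ~T | Q   (complement / identity)
= (~(S & ~T | (Q & S | S & ~Q) & T) & ~Q | ~(S & ~T | S & T)) & ~T | Q   (distribution)
= (~(S & ~T | S & T) & ~Q | ~(S & ~T | S & T)) & ~T | Q   (distribution)
= ~(S & ~T | S & T) & ~T | Q   (absorption)
= ~S & ~T | Q   (distribution)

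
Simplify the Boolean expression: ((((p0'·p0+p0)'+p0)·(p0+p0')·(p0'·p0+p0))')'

((((p0'·p0+p0)'+p0)·(p0+p0')·(p0'·p0+p0))')'
= (((p0'+p0)·(p0+p0')·(p0'·p0+p0))')'   [complement / identity]
= (((p0'+p0)·(p0+p0')·p0)')'   [complement / identity]
= (((p0+p0')·p0)')'   [complement / identity]
= (p0+p0')·p0   [double negation]
= p0   [complement / identity]

p0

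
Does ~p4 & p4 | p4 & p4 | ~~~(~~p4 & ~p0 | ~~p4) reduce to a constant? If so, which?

~p4 & p4 | p4 & p4 | ~~~(~~p4 & ~p0 | ~~p4)
= ~p4 & p4 | p4 & p4 | ~~~~~p4   (absorption)
= p4 | ~~~~~p4   (distribution)
= p4 | ~~~p4   (double negation)
= p4 | ~p4   (double negation)
= 1   (complement)

yes, True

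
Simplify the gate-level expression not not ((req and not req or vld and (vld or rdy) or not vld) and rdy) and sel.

not not ((req and not req or vld and (vld or rdy) or not vld) and rdy) and sel
= not not ((req and not req or vld or not vld) and rdy) and sel   — absorption
= (req and not req or vld or not vld) and rdy and sel   — double negation
= (vld or not vld) and rdy and sel   — complement / identity
= rdy and sel   — complement / identity

rdy and sel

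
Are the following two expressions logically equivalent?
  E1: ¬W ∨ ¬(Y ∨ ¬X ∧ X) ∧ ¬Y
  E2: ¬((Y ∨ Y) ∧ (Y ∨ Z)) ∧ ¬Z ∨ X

No

E1: ¬W ∨ ¬(Y ∨ ¬X ∧ X) ∧ ¬Y
    = ¬W ∨ ¬Y ∧ ¬Y
    = ¬W ∨ ¬Y
E2: ¬((Y ∨ Y) ∧ (Y ∨ Z)) ∧ ¬Z ∨ X
    = ¬(Y ∧ Z ∨ Y) ∧ ¬Z ∨ X
    = ¬Y ∧ ¬Z ∨ X
These differ: at W=0, X=0, Y=1, Z=0, E1 = 1 but E2 = 0.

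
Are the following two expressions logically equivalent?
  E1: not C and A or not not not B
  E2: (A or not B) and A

E1: not C and A or not not not B
    = not C and A or not B   (double negation)
E2: (A or not B) and A
    = A   (absorption)
These differ: at A=0, B=0, C=1, E1 = 1 but E2 = 0.

No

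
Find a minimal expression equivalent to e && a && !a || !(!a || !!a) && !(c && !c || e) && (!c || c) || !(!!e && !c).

!e || c

e && a && !a || !(!a || !!a) && !(c && !c || e) && (!c || c) || !(!!e && !c)
= e && a && !a || !(!a || !!a) && !e && (!c || c) || !(!!e && !c)   (complement / identity)
= e && a && !a || !(!a || !!a) && !e || !(!!e && !c)   (complement / identity)
= e && a && !a || a && !a && !e || !(!!e && !c)   (De Morgan)
= e && a && !a || a && !a && !e || !e || c   (De Morgan)
= a && !a || !e || c   (distribution)
= !e || c   (complement / identity)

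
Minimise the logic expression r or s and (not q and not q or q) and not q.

r or s and (not q and not q or q) and not q
= r or s and (not q or q) and not q   — idempotence
= r or s and not q   — complement / identity

r or s and not q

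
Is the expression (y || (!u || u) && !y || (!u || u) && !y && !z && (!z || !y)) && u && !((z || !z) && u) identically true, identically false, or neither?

identically false

(y || (!u || u) && !y || (!u || u) && !y && !z && (!z || !y)) && u && !((z || !z) && u)
= (y || (!u || u) && !y || (!u || u) && !y && !z && (!z || !y)) && u && !u   (complement / identity)
= (y || (!u || u) && !y || (!u || u) && !y && !z) && u && !u   (absorption)
= (y || (!u || u) && !y) && u && !u   (absorption)
= (y || !y) && u && !u   (complement / identity)
= u && !u   (complement / identity)
= false   (complement)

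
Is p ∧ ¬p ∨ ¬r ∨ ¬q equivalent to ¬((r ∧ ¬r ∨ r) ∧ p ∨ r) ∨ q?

E1: p ∧ ¬p ∨ ¬r ∨ ¬q
    = ¬r ∨ ¬q   [complement / identity]
E2: ¬((r ∧ ¬r ∨ r) ∧ p ∨ r) ∨ q
    = ¬(r ∧ p ∨ r) ∨ q   [complement / identity]
    = ¬r ∨ q   [absorption]
These differ: at p=1, q=1, r=1, E1 = 0 but E2 = 1.

No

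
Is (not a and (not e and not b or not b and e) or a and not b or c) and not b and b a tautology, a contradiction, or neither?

(not a and (not e and not b or not b and e) or a and not b or c) and not b and b
= (not a and not b or a and not b or c) and not b and b
= (not b or c) and not b and b
= not b and b
= False

contradiction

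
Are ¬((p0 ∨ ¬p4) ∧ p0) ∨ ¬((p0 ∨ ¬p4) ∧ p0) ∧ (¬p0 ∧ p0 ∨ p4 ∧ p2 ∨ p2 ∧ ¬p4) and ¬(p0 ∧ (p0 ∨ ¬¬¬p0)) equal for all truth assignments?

E1: ¬((p0 ∨ ¬p4) ∧ p0) ∨ ¬((p0 ∨ ¬p4) ∧ p0) ∧ (¬p0 ∧ p0 ∨ p4 ∧ p2 ∨ p2 ∧ ¬p4)
    = ¬((p0 ∨ ¬p4) ∧ p0) ∨ ¬((p0 ∨ ¬p4) ∧ p0) ∧ (p4 ∧ p2 ∨ p2 ∧ ¬p4)   [complement / identity]
    = ¬((p0 ∨ ¬p4) ∧ p0) ∨ ¬((p0 ∨ ¬p4) ∧ p0) ∧ p2   [distribution]
    = ¬((p0 ∨ ¬p4) ∧ p0)   [absorption]
    = ¬p0   [absorption]
E2: ¬(p0 ∧ (p0 ∨ ¬¬¬p0))
    = ¬(p0 ∧ (p0 ∨ ¬p0))   [double negation]
    = ¬p0   [complement / identity]
Both reduce to ¬p0, so they are equivalent.

Yes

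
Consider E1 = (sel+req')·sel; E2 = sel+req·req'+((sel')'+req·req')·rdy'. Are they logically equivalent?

E1: (sel+req')·sel
    = sel   [absorption]
E2: sel+req·req'+((sel')'+req·req')·rdy'
    = sel+req·req'+(sel+req·req')·rdy'   [double negation]
    = sel+req·req'   [absorption]
    = sel   [complement / identity]
Both reduce to sel, so they are equivalent.

Yes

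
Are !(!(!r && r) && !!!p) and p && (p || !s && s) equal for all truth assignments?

E1: !(!(!r && r) && !!!p)
    = !(!(!r && r) && !p)   — double negation
    = !r && r || p   — De Morgan
    = p   — complement / identity
E2: p && (p || !s && s)
    = p && p   — complement / identity
    = p   — idempotence
Both reduce to p, so they are equivalent.

Yes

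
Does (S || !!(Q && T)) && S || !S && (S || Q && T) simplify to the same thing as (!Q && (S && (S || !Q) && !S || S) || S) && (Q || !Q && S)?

E1: (S || !!(Q && T)) && S || !S && (S || Q && T)
    = (S || Q && T) && S || !S && (S || Q && T)   [double negation]
    = S || Q && T   [distribution]
E2: (!Q && (S && (S || !Q) && !S || S) || S) && (Q || !Q && S)
    = (!Q && (S && !S || S) || S) && (Q || !Q && S)   [absorption]
    = (!Q && S || S) && (Q || !Q && S)   [complement / identity]
    = S && Q || !Q && S   [distribution]
    = S   [distribution]
These differ: at Q=1, S=0, T=1, E1 = 1 but E2 = 0.

No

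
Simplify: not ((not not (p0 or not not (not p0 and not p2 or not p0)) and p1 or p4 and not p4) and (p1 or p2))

not ((not not (p0 or not not (not p0 and not p2 or not p0)) and p1 or p4 and not p4) and (p1 or p2))
= not ((not not (p0 or not p0 and not p2 or not p0) and p1 or p4 and not p4) and (p1 or p2))
= not (not not (p0 or not p0 and not p2 or not p0) and p1 and (p1 or p2))
= not (not not (p0 or not p0) and p1 and (p1 or p2))
= not ((p0 or not p0) and p1 and (p1 or p2))
= not (p1 and (p1 or p2))
= not p1

not p1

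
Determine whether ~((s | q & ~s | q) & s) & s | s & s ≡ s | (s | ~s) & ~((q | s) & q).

No

E1: ~((s | q & ~s | q) & s) & s | s & s
    = ~((s | q) & s) & s | s & s
    = ~s & s | s & s
    = s
E2: s | (s | ~s) & ~((q | s) & q)
    = s | ~((q | s) & q)
    = s | ~q
These differ: at q=0, s=0, E1 = 0 but E2 = 1.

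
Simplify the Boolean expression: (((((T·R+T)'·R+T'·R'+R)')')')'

T'+R

(((((T·R+T)'·R+T'·R'+R)')')')'
= ((((T'·R+T'·R'+R)')')')'   [absorption]
= ((T'·R+T'·R'+R)')'   [double negation]
= ((T'+R)')'   [distribution]
= T'+R   [double negation]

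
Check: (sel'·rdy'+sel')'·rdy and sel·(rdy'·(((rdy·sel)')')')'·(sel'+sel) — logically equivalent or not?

E1: (sel'·rdy'+sel')'·rdy
    = (sel')'·rdy   (absorption)
    = sel·rdy   (double negation)
E2: sel·(rdy'·(((rdy·sel)')')')'·(sel'+sel)
    = sel·(rdy'·(((rdy·sel)')')')'   (complement / identity)
    = sel·(rdy+((rdy·sel)')')   (De Morgan)
    = sel·(rdy+rdy·sel)   (double negation)
    = sel·rdy   (absorption)
Both reduce to sel·rdy, so they are equivalent.

Yes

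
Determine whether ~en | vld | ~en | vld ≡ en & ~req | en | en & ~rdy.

E1: ~en | vld | ~en | vld
    = ~en | vld
E2: en & ~req | en | en & ~rdy
    = en | en & ~rdy
    = en
These differ: at en=0, rdy=0, req=0, vld=1, E1 = 1 but E2 = 0.

No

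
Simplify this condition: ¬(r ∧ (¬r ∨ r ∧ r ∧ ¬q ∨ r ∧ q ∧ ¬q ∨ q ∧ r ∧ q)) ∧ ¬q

¬r ∧ ¬q

¬(r ∧ (¬r ∨ r ∧ r ∧ ¬q ∨ r ∧ q ∧ ¬q ∨ q ∧ r ∧ q)) ∧ ¬q
= ¬(r ∧ (¬r ∨ r ∧ ¬q ∨ r ∧ q ∧ ¬q ∨ q ∧ r ∧ q)) ∧ ¬q   (idempotence)
= ¬(r ∧ (¬r ∨ r ∧ ¬q ∨ r ∧ q)) ∧ ¬q   (distribution)
= ¬(r ∧ (¬r ∨ r)) ∧ ¬q   (distribution)
= ¬r ∧ ¬q   (complement / identity)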